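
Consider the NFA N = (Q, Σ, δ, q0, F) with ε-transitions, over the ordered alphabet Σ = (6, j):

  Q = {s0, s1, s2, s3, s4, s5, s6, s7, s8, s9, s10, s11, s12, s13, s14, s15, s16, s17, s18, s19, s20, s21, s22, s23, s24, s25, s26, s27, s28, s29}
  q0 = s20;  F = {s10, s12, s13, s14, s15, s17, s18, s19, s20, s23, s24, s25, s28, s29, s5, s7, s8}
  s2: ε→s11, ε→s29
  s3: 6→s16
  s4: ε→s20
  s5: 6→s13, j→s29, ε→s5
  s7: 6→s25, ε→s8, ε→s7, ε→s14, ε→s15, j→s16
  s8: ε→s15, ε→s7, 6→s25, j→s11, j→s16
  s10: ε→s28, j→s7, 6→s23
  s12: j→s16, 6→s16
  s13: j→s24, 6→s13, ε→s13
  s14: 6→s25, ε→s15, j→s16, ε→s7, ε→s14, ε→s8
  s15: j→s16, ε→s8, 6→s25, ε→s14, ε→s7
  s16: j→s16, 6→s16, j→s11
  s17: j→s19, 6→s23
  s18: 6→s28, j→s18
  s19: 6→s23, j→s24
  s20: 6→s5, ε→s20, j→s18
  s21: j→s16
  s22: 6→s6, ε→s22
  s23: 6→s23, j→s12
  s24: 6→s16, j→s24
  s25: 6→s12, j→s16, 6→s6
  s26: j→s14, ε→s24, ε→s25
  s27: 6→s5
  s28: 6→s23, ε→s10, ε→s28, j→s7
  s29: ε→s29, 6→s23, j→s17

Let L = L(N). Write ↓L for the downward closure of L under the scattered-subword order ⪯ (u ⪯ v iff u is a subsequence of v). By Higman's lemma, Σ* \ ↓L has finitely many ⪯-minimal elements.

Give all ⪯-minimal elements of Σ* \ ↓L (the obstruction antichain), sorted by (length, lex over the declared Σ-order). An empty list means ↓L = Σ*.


|Q|=30, |F|=17, |δ|=70 (26 ε).
min D↑ (14 st, q0=0, F={10}): 0:6→1,j→2 1:6→3,j→4 2:6→5,j→2 3:6→3,j→6 4:6→7,j→8 5:6→7,j→9 6:6→10,j→6 7:6→7,j→11 8:6→7,j→12 9:6→13,j→10 10:6→10,j→10 11:6→10,j→10 12:6→7,j→6 13:6→11,j→10 [Hopcroft].
'66j6': N↓-sim [20, 18, 8, 4, 2] end={s11,s16} — reject; 4/4 deletions ∈↓L.
'j6jj': run [20, 17, 12, 9, 2] end={s11,s16} rej; 4/4 single-dels accept.
'6jjjj6': run [20, 18, 14, 7, 6, 4, 2] end={s11,s16} — reject; 6/6 single-dels accept.
'j6j666': |S_i|=[20, 17, 12, 9, 5, 4, 2] end={s11,s16} ∉↓L; 6/6 single-dels accept.
4 obstructions.

A = [66j6, j6jj, 6jjjj6, j6j666].


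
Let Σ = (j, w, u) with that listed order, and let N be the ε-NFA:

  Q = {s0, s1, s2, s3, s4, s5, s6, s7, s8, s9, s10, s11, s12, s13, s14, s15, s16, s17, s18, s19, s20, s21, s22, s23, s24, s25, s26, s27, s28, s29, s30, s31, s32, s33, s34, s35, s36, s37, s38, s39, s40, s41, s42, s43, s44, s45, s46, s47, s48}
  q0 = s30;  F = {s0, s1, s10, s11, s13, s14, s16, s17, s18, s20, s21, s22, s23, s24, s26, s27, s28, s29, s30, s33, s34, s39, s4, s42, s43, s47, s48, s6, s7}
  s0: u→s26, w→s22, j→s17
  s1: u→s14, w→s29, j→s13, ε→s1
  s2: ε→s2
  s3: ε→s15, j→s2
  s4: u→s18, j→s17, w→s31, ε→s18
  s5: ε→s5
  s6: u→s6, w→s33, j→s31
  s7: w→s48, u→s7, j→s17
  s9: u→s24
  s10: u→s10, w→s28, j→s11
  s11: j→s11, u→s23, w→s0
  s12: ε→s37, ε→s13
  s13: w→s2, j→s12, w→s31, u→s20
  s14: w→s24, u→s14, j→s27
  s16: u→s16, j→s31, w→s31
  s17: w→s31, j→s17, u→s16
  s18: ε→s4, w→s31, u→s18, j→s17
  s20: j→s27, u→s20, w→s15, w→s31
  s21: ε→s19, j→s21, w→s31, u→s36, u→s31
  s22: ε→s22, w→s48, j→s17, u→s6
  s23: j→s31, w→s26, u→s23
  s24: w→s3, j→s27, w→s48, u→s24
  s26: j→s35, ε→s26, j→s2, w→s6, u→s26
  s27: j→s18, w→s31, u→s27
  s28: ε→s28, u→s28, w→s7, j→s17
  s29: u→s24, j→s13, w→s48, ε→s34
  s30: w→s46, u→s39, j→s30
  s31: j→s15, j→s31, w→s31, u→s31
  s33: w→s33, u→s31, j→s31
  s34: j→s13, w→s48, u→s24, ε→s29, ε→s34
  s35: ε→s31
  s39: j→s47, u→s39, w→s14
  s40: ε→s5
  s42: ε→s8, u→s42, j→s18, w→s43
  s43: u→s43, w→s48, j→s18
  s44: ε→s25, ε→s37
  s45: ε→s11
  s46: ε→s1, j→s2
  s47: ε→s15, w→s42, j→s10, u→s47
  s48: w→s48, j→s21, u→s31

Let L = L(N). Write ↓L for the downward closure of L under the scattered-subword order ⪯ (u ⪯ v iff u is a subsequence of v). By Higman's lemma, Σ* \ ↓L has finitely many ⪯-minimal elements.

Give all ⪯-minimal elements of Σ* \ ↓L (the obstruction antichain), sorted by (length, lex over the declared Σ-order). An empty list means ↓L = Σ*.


|Q|=49, |F|=29, |δ|=122 (23 ε).
min D↑ (28 st, q0=0, F={7}): 0:j→0,w→1,u→2 1:j→3,w→4,u→5 2:j→6,w→5,u→2 3:j→3,w→7,u→8 4:j→3,w→9,u→10 5:j→11,w→10,u→5 6:j→12,w→13,u→6 7:j→7,w→7,u→7 8:j→11,w→7,u→8 9:j→14,w→9,u→7 10:j→11,w→9,u→10 11:j→15,w→7,u→11 12:j→16,w→17,u→12 13:j→15,w→18,u→13 14:j→14,w→7,u→7 15:j→19,w→7,u→15 16:j→16,w→20,u→21 17:j→19,w→22,u→17 18:j→15,w→9,u→18 19:j→19,w→7,u→23 20:j→19,w→24,u→25 21:j→7,w→25,u→21 22:j→19,w→9,u→22 23:j→7,w→7,u→23 24:j→19,w→9,u→26 25:j→7,w→26,u→25 26:j→7,w→27,u→26 27:j→7,w→27,u→7.
'wjw': run [40, 34, 16, 3] end={s15,s2,s31} ∉↓L; 3/3 deletions ∈↓L.
'wwwu': N↓-sim [40, 34, 25, 9, 3] end={s15,s31,s36} rej; 4/4 del acc.
'ujjjuj': run [40, 32, 27, 22, 17, 10, 4] end={s15,s2,s31,s35} ∉↓L; 6/6 deletions ∈↓L.
3 minimals (antichain).

min(Σ*\↓L) = [wjw, wwwu, ujjjuj].


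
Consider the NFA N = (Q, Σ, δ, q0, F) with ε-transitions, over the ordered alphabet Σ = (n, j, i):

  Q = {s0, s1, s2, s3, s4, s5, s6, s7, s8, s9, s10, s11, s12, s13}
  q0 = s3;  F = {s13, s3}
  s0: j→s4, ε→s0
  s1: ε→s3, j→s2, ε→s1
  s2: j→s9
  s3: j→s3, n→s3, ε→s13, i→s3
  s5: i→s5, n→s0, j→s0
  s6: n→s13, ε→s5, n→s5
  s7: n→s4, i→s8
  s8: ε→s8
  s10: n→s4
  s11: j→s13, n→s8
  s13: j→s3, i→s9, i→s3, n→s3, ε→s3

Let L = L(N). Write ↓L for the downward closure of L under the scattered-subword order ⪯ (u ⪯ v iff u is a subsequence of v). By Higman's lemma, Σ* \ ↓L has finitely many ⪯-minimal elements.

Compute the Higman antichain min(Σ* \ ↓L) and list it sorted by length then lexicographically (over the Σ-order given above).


|Q|=14, |F|=2, |δ|=27 (7 ε).
min D↑ (1 st, q0=0, F={}): 0:n→0,j→0,i→0 (ε-aug+det+¬).
L(D↑) = ∅ ⇒ ↓L = Σ*.

Antichain: [].


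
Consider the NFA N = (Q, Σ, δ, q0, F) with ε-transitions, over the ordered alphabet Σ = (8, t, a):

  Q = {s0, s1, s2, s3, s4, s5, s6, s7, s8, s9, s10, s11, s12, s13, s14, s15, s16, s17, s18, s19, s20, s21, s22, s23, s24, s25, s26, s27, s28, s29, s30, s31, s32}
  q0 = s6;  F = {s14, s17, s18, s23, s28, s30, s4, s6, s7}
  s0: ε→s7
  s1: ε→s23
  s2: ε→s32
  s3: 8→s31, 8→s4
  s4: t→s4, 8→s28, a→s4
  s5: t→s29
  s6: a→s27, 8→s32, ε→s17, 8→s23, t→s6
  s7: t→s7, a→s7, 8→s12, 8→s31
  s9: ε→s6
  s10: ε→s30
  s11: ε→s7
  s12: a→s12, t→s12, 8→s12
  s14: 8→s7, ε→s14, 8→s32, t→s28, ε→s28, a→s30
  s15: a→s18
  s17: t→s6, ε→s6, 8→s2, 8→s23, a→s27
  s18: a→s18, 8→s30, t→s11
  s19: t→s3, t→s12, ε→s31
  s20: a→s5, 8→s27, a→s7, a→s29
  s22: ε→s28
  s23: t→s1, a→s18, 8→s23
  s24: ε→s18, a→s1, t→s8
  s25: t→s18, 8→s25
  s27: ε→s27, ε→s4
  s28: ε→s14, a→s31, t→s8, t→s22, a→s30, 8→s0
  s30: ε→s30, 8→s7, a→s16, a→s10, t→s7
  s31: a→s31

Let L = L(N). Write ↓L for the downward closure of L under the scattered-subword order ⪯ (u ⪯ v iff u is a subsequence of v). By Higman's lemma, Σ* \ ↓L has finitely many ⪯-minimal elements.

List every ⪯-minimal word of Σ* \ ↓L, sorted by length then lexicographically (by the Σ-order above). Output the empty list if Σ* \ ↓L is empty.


|Q|=33, |F|=9, |δ|=69 (17 ε).
min D↑ (8 st, q0=0, F={7}): 0:8→1,t→0,a→2 1:8→1,t→1,a→3 2:8→4,t→2,a→2 3:8→5,t→6,a→3 4:8→6,t→4,a→5 5:8→6,t→6,a→5 6:8→7,t→6,a→6 7:8→7,t→7,a→7 (ε-aug+det+¬).
'8at8': N↓-sim [21, 17, 8, 4, 2] end={s12,s31} — reject; 4/4 del acc.
'a888': N↓-sim [21, 16, 12, 5, 2] end={s12,s31} ∉↓L; 4/4 single-dels accept.
2 minimals (antichain).

min(Σ*\↓L) = [8at8, a888].


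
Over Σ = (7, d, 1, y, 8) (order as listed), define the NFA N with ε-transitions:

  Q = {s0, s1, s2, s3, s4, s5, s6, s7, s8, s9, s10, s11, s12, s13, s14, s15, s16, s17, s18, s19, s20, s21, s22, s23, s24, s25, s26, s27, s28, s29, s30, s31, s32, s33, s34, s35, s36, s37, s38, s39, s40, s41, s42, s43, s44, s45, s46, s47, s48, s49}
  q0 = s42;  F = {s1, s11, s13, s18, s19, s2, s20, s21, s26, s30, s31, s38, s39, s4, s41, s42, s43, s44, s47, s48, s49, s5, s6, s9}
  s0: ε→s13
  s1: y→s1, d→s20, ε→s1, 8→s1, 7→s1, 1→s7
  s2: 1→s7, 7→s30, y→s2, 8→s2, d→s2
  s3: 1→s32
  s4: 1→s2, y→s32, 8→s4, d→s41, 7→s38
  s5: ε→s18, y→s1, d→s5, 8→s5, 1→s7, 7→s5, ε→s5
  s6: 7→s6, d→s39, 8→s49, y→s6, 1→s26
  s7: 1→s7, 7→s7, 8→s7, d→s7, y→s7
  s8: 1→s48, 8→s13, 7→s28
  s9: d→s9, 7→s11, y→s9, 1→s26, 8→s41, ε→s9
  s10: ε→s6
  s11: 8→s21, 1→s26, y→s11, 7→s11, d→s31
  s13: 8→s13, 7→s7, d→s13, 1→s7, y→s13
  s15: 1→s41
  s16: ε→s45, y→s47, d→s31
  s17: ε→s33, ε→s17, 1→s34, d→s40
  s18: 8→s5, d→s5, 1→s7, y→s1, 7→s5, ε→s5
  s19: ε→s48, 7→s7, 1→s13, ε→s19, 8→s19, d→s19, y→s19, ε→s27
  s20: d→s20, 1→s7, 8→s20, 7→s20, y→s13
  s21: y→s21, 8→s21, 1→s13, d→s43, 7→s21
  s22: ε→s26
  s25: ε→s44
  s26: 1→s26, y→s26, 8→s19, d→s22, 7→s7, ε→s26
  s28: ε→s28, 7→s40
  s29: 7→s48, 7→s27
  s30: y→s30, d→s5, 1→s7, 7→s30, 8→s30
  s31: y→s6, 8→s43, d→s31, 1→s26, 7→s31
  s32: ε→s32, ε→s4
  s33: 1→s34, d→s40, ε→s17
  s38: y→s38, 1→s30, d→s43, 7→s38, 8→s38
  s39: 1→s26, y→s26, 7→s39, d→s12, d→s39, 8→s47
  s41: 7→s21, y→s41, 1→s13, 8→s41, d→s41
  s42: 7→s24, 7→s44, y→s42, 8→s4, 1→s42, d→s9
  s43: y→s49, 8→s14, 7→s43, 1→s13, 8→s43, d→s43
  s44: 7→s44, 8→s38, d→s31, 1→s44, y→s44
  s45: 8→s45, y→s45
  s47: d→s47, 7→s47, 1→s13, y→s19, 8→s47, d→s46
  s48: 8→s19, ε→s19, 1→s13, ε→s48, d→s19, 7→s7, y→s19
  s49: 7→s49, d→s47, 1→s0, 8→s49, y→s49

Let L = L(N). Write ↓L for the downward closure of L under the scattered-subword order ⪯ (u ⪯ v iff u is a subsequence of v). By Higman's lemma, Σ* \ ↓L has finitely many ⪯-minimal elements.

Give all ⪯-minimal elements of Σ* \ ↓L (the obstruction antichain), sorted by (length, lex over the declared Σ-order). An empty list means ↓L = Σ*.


|Q|=50, |F|=24, |δ|=167 (22 ε).
min D↑ (23 st, q0=0, F={14}): 0:7→1,d→2,1→0,y→0,8→3 1:7→1,d→4,1→1,y→1,8→5 2:7→6,d→2,1→7,y→2,8→8 3:7→5,d→8,1→9,y→3,8→3 4:7→4,d→4,1→7,y→10,8→11 5:7→5,d→11,1→12,y→5,8→5 6:7→6,d→4,1→7,y→6,8→13 7:7→14,d→7,1→7,y→7,8→15 8:7→13,d→8,1→16,y→8,8→8 9:7→12,d→9,1→14,y→9,8→9 10:7→10,d→17,1→7,y→10,8→18 11:7→11,d→11,1→16,y→18,8→11 12:7→12,d→19,1→14,y→12,8→12 13:7→13,d→11,1→16,y→13,8→13 14:7→14,d→14,1→14,y→14,8→14 15:7→14,d→15,1→16,y→15,8→15 16:7→14,d→16,1→14,y→16,8→16 17:7→17,d→17,1→7,y→7,8→20 18:7→18,d→20,1→16,y→18,8→18 19:7→19,d→19,1→14,y→21,8→19 20:7→20,d→20,1→16,y→15,8→20 21:7→21,d→22,1→14,y→21,8→21 22:7→22,d→22,1→14,y→16,8→22.
'd17': run [33, 27, 8, 1] end={s7} rej; 3/3 del acc.
'811': |S_i|=[33, 22, 9, 1] end={s7} ∉↓L; 3/3 del acc.
'7dydy7': |S_i|=[33, 27, 21, 16, 12, 7, 1] end={s7} rej; 6/6 del acc.
3 words, ⪯-incomp.

min(Σ*\↓L) = [d17, 811, 7dydy7].


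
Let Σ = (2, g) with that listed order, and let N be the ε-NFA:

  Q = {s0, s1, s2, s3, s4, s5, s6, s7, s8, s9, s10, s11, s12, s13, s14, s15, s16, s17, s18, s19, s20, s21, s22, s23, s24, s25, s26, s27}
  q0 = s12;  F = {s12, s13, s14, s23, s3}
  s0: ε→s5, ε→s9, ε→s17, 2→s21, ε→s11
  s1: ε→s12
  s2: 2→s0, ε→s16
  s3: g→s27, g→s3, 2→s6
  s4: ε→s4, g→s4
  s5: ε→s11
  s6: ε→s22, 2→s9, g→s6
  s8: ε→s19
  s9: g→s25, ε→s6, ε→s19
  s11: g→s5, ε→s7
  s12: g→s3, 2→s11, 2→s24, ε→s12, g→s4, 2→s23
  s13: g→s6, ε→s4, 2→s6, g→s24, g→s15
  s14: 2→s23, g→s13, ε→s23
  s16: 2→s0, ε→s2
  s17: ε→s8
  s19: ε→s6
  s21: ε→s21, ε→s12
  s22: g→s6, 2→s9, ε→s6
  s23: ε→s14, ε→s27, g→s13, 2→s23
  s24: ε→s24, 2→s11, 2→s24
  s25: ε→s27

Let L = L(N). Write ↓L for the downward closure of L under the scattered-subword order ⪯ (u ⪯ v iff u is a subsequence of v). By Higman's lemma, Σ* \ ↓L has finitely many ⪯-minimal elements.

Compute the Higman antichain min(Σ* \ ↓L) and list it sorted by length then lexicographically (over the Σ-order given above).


|Q|=28, |F|=5, |δ|=54 (26 ε).
min D↑ (5 st, q0=0, F={4}): 0:2→1,g→2 1:2→1,g→3 2:2→4,g→2 3:2→4,g→4 4:2→4,g→4 (ε-aug+det+¬).
'g2': N↓-sim [17, 14, 10] end={s11,s19,s22,s24,s25,s27,s5,s6,s7,s9} ∉↓L; 2/2 deletions ∈↓L.
'2gg': run [17, 15, 13, 12] end={s11,s15,s19,s22,s24,s25,s27,s4,s5,s6,s7,s9} ∉↓L; 3/3 deletions ∈↓L.
2 minimals (antichain).

Antichain: [g2, 2gg].


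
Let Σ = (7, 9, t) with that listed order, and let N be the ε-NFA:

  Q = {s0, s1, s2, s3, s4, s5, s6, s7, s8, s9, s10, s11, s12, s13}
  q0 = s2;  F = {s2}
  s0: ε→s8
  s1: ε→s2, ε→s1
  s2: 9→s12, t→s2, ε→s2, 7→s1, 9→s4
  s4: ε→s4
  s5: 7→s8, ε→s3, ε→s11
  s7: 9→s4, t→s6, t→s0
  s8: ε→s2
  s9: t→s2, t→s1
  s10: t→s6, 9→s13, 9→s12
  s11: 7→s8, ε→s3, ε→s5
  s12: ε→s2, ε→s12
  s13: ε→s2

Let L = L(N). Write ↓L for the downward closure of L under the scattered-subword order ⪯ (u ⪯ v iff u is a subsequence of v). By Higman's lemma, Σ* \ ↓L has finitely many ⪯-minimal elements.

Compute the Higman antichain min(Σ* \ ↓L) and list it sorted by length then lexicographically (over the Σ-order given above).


min(Σ*\↓L) = [].

|Q|=14, |F|=1, |δ|=27 (13 ε).
min D↑ (1 st, q0=0, F={}): 0:7→0,9→0,t→0 [Hopcroft].
L(D↑) = ∅ ⇒ ↓L = Σ*.


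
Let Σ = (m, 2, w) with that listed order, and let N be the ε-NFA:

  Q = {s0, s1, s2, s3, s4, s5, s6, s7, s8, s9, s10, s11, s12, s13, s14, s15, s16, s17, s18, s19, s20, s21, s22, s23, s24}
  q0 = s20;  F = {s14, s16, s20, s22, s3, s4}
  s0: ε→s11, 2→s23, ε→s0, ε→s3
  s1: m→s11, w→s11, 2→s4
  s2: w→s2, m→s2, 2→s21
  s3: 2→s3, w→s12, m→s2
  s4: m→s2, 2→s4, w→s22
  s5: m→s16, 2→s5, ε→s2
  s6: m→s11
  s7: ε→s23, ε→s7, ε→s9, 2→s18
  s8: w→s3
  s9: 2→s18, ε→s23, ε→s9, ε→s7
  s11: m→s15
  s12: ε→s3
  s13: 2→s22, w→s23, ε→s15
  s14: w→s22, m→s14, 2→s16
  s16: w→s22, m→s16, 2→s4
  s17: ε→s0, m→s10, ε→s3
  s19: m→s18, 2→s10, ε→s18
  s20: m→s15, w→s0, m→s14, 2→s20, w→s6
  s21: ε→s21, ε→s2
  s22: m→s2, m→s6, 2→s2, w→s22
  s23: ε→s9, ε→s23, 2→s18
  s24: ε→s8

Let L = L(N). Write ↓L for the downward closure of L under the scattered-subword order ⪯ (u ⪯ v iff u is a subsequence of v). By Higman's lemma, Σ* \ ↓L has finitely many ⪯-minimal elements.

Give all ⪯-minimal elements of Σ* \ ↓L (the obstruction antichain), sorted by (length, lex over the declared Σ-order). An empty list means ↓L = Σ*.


|Q|=25, |F|=6, |δ|=61 (20 ε).
min D↑ (7 st, q0=0, F={5}): 0:m→1,2→0,w→2 1:m→1,2→3,w→4 2:m→5,2→2,w→2 3:m→3,2→6,w→4 4:m→5,2→5,w→4 5:m→5,2→5,w→5 6:m→5,2→6,w→4.
'wm': N↓-sim [17, 13, 5] end={s11,s15,s2,s21,s6} rej; 2/2 del acc.
'mw2': run [17, 9, 6, 2] end={s2,s21} rej; 3/3 del acc.
'm22m': N↓-sim [17, 9, 8, 7, 5] end={s11,s15,s2,s21,s6} rej; 4/4 single-dels accept.
3 obstructions.

Antichain: [wm, mw2, m22m].


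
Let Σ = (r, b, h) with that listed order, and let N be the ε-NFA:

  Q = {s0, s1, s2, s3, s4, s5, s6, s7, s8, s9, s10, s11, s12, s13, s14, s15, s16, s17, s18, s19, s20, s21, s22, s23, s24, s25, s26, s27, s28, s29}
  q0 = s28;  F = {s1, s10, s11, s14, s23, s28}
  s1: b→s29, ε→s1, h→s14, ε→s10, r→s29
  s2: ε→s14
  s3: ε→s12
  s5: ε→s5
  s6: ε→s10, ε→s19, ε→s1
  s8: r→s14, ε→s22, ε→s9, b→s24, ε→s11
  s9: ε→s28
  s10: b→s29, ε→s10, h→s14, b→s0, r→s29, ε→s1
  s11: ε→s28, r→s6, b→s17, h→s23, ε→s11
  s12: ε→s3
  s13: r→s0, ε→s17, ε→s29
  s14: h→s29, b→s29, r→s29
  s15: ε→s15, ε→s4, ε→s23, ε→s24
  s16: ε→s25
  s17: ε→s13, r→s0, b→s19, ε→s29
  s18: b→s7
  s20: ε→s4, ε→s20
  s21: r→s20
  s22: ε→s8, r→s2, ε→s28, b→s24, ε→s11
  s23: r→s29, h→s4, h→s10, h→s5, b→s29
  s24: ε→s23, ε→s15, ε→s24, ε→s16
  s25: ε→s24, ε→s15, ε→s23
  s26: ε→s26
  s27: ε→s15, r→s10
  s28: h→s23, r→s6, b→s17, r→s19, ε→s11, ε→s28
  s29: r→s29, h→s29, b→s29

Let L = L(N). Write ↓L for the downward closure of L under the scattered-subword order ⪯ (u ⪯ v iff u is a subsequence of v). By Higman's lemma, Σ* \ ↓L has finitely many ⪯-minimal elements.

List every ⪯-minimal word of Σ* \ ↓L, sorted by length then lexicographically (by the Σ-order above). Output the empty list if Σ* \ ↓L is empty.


Antichain: [b, rr, hr, rhh, hhhh].

|Q|=30, |F|=6, |δ|=77 (42 ε).
min D↑ (5 st, q0=0, F={2}): 0:r→1,b→2,h→3 1:r→2,b→2,h→4 2:r→2,b→2,h→2 3:r→2,b→2,h→1 4:r→2,b→2,h→2.
'b': |S_i|=[14, 5] end={s0,s13,s17,s19,s29} — reject; 1/1 single-dels accept.
'rr': |S_i|=[14, 7, 1] end={s29} — reject; 2/2 del acc.
'hr': N↓-sim [14, 8, 1] end={s29} rej; 2/2 del acc.
'rhh': run [14, 7, 2, 1] end={s29} rej; 3/3 single-dels accept.
'hhhh': N↓-sim [14, 8, 7, 2, 1] end={s29} — reject; 4/4 single-dels accept.
5 obstructions.


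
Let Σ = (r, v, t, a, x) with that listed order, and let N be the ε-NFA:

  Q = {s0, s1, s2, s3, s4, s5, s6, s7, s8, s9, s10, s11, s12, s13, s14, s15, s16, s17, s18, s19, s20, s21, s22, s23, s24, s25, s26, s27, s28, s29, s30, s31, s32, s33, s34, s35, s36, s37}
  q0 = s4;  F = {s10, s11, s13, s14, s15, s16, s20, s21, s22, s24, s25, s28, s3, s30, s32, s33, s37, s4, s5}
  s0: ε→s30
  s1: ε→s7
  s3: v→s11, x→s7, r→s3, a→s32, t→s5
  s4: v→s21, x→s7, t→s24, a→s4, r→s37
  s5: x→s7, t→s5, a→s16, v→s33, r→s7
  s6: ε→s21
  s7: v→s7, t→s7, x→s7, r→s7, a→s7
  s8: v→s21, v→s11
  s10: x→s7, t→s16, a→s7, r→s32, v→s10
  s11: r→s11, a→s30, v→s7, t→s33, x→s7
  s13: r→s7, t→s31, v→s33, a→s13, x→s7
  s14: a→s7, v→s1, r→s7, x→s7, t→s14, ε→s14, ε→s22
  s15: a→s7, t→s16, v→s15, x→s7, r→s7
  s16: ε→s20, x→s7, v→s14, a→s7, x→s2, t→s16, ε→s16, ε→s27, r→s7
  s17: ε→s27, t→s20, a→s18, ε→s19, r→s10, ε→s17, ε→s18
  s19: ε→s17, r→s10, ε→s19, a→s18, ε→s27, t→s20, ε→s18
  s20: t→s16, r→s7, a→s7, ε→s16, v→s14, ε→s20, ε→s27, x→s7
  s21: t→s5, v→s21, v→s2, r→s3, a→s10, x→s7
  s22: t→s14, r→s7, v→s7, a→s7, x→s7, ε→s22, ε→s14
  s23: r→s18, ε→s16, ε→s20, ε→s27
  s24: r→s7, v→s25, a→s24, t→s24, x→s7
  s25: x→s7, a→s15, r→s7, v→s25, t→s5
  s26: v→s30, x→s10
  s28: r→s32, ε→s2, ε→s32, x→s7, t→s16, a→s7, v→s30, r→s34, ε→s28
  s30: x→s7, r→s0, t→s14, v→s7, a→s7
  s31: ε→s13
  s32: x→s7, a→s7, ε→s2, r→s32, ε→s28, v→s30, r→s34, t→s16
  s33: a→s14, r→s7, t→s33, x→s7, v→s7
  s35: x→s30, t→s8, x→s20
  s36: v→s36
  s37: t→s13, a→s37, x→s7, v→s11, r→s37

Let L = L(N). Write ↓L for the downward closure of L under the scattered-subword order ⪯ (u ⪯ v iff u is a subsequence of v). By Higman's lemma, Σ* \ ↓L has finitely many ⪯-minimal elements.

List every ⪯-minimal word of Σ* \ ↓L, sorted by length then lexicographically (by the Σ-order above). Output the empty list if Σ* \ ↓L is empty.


min(Σ*\↓L) = [x, tr, rvv, vaa, vtvv].

|Q|=38, |F|=19, |δ|=149 (30 ε).
min D↑ (17 st, q0=0, F={4}): 0:r→1,v→2,t→3,a→0,x→4 1:r→1,v→5,t→6,a→1,x→4 2:r→7,v→2,t→8,a→9,x→4 3:r→4,v→10,t→3,a→3,x→4 4:r→4,v→4,t→4,a→4,x→4 5:r→5,v→4,t→11,a→12,x→4 6:r→4,v→11,t→6,a→6,x→4 7:r→7,v→5,t→8,a→13,x→4 8:r→4,v→11,t→8,a→14,x→4 9:r→13,v→9,t→14,a→4,x→4 10:r→4,v→10,t→8,a→15,x→4 11:r→4,v→4,t→11,a→16,x→4 12:r→12,v→4,t→16,a→4,x→4 13:r→13,v→12,t→14,a→4,x→4 14:r→4,v→16,t→14,a→4,x→4 15:r→4,v→15,t→14,a→4,x→4 16:r→4,v→4,t→16,a→4,x→4 (ε-aug+det+¬).
'x': N↓-sim [26, 2] end={s2,s7} ∉↓L; 1/1 deletions ∈↓L.
'tr': |S_i|=[26, 15, 1] end={s7} ∉↓L; 2/2 del acc.
'rvv': |S_i|=[26, 20, 8, 2] end={s1,s7} ∉↓L; 3/3 single-dels accept.
'vaa': |S_i|=[26, 21, 15, 1] end={s7} — reject; 3/3 del acc.
'vtvv': run [26, 21, 10, 5, 2] end={s1,s7} ∉↓L; 4/4 del acc.
5 obstructions.


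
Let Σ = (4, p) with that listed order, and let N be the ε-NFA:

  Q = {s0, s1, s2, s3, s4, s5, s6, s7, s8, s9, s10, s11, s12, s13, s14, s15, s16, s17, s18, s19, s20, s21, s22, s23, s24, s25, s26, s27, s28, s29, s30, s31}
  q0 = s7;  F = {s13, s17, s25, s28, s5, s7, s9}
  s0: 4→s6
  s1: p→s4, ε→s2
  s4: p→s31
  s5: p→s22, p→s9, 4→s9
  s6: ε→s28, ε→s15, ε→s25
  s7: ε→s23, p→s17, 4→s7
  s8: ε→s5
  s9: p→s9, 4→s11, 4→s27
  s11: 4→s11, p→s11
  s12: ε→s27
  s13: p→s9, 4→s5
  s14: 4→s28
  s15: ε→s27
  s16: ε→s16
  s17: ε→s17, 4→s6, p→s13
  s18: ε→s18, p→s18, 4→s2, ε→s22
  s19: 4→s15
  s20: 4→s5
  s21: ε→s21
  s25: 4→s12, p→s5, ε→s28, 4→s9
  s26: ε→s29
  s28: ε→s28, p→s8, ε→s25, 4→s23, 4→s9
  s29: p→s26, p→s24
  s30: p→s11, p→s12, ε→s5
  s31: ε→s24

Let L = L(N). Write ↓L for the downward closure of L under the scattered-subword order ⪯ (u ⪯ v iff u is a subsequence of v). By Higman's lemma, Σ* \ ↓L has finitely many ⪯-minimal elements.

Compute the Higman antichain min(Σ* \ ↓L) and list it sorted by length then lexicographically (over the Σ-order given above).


min(Σ*\↓L) = [p444, ppp4].

|Q|=32, |F|=7, |δ|=51 (19 ε).
min D↑ (7 st, q0=0, F={6}): 0:4→0,p→1 1:4→2,p→3 2:4→4,p→5 3:4→5,p→4 4:4→6,p→4 5:4→4,p→4 6:4→6,p→6 [Hopcroft].
'p444': |S_i|=[15, 14, 12, 5, 2] end={s11,s27} — reject; 4/4 deletions ∈↓L.
'ppp4': |S_i|=[15, 14, 7, 4, 2] end={s11,s27} rej; 4/4 del acc.
2 obstructions.


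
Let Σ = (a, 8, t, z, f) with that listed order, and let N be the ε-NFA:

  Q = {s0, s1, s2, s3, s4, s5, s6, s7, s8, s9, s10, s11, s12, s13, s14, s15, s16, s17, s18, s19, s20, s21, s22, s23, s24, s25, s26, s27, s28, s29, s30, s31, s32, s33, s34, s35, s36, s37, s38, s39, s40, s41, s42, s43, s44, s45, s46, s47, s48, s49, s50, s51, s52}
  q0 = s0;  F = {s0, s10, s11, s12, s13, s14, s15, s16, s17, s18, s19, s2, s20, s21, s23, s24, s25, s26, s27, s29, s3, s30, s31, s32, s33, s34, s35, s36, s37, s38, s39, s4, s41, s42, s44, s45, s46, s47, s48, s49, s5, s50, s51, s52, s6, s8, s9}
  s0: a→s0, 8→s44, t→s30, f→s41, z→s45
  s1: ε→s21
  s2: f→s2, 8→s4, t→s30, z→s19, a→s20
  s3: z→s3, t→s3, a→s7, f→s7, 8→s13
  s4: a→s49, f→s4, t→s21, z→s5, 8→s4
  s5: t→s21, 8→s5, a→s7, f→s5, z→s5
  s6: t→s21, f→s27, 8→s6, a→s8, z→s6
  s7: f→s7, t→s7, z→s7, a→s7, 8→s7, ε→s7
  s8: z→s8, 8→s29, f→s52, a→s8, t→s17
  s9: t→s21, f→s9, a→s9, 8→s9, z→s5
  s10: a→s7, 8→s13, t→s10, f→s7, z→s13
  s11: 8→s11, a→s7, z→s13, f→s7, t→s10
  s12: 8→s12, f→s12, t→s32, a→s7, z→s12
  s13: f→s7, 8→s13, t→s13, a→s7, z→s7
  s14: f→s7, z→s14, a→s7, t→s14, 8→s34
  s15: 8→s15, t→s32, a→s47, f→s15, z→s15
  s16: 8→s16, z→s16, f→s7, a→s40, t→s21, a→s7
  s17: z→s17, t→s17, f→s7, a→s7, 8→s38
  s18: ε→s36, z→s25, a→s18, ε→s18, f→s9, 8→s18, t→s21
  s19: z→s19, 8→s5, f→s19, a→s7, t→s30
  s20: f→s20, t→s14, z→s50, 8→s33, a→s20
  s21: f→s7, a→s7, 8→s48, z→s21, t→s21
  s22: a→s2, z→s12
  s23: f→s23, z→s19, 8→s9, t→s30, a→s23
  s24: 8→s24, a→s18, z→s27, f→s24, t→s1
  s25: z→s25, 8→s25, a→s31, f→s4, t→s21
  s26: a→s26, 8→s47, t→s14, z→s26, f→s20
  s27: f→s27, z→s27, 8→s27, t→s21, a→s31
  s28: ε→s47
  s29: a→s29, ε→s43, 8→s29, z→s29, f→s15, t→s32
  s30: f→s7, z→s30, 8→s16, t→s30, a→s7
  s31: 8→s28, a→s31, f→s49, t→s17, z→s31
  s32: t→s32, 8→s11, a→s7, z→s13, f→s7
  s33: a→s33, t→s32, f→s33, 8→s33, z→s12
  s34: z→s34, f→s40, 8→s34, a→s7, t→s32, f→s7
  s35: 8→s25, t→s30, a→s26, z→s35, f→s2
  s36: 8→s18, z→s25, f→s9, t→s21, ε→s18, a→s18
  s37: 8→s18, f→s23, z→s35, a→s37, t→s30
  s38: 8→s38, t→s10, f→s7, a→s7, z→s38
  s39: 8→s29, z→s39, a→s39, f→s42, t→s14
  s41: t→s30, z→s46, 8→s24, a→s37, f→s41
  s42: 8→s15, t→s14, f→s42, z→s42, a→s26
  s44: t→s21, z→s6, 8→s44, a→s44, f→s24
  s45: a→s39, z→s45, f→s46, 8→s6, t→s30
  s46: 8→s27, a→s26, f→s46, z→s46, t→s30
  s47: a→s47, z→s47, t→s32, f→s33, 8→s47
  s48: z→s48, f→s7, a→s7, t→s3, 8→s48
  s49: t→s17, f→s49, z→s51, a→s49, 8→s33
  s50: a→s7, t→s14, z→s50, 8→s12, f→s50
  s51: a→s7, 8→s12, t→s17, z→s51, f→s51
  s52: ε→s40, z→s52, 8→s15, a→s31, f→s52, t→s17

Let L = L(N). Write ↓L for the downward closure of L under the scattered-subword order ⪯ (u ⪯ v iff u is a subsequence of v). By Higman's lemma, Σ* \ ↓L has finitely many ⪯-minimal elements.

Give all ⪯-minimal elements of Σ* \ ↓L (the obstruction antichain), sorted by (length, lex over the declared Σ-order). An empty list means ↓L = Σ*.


|Q|=53, |F|=47, |δ|=252 (8 ε).
min D↑ (47 st, q0=0, F={8}): 0:a→0,8→1,t→2,z→3,f→4 1:a→1,8→1,t→5,z→6,f→7 2:a→8,8→9,t→2,z→2,f→8 3:a→10,8→6,t→2,z→3,f→11 4:a→12,8→7,t→2,z→11,f→4 5:a→8,8→13,t→5,z→5,f→8 6:a→14,8→6,t→5,z→6,f→15 7:a→16,8→7,t→5,z→15,f→7 8:a→8,8→8,t→8,z→8,f→8 9:a→8,8→9,t→5,z→9,f→8 10:a→10,8→17,t→18,z→10,f→19 11:a→20,8→15,t→2,z→11,f→11 12:a→12,8→16,t→2,z→21,f→22 13:a→8,8→13,t→23,z→13,f→8 14:a→14,8→17,t→24,z→14,f→25 15:a→26,8→15,t→5,z→15,f→15 16:a→16,8→16,t→5,z→27,f→28 17:a→17,8→17,t→29,z→17,f→30 18:a→8,8→31,t→18,z→18,f→8 19:a→20,8→30,t→18,z→19,f→19 20:a→20,8→32,t→18,z→20,f→33 21:a→20,8→27,t→2,z→21,f→34 22:a→22,8→28,t→2,z→35,f→22 23:a→8,8→36,t→23,z→23,f→8 24:a→8,8→37,t→24,z→24,f→8 25:a→26,8→30,t→24,z→25,f→25 26:a→26,8→32,t→24,z→26,f→38 27:a→26,8→27,t→5,z→27,f→39 28:a→28,8→28,t→5,z→40,f→28 29:a→8,8→41,t→29,z→36,f→8 30:a→32,8→30,t→29,z→30,f→30 31:a→8,8→31,t→29,z→31,f→8 32:a→32,8→32,t→29,z→32,f→42 33:a→33,8→42,t→18,z→43,f→33 34:a→33,8→39,t→2,z→35,f→34 35:a→8,8→40,t→2,z→35,f→35 36:a→8,8→36,t→36,z→8,f→8 37:a→8,8→37,t→44,z→37,f→8 38:a→38,8→42,t→24,z→45,f→38 39:a→38,8→39,t→5,z→40,f→39 40:a→8,8→40,t→5,z→40,f→40 41:a→8,8→41,t→44,z→36,f→8 42:a→42,8→42,t→29,z→46,f→42 43:a→8,8→46,t→18,z→43,f→43 44:a→8,8→36,t→44,z→36,f→8 45:a→8,8→46,t→24,z→45,f→45 46:a→8,8→46,t→29,z→46,f→46 (ε-aug+det+¬).
'ta': N↓-sim [52, 16, 2] end={s40,s7} rej; 2/2 deletions ∈↓L.
'tf': run [52, 16, 2] end={s40,s7} — reject; 2/2 single-dels accept.
'fafza': run [52, 44, 36, 27, 20, 2] end={s40,s7} — reject; 5/5 del acc.
'8t8t8z': |S_i|=[52, 36, 11, 7, 4, 2, 1] end={s7} ∉↓L; 6/6 single-dels accept.
'za8tzz': run [52, 42, 27, 15, 5, 2, 1] end={s7} ∉↓L; 6/6 del acc.
5 words, ⪯-incomp.

Antichain: [ta, tf, fafza, 8t8t8z, za8tzz].


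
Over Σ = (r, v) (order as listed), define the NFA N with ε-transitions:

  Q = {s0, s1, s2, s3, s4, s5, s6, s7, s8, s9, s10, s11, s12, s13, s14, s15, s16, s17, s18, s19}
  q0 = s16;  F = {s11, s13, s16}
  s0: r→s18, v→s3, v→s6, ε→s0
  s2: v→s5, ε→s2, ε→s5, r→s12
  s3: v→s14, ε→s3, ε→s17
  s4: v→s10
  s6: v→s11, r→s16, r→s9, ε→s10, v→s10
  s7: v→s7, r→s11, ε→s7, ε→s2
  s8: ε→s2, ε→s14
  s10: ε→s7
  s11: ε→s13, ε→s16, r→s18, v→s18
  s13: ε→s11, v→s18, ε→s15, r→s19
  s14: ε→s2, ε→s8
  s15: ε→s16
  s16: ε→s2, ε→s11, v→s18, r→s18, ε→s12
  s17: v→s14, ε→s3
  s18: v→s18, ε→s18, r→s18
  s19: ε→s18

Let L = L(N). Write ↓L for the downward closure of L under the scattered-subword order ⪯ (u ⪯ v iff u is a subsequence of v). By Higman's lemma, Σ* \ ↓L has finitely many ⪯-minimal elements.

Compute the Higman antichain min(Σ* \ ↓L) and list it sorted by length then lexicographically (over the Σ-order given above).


Antichain: [r, v].

|Q|=20, |F|=3, |δ|=46 (24 ε).
min D↑ (2 st, q0=0, F={1}): 0:r→1,v→1 1:r→1,v→1 (ε-aug+det+¬).
'r': |S_i|=[9, 3] end={s12,s18,s19} — reject; 1/1 deletions ∈↓L.
'v': |S_i|=[9, 2] end={s18,s5} rej; 1/1 deletions ∈↓L.
2 obstructions.


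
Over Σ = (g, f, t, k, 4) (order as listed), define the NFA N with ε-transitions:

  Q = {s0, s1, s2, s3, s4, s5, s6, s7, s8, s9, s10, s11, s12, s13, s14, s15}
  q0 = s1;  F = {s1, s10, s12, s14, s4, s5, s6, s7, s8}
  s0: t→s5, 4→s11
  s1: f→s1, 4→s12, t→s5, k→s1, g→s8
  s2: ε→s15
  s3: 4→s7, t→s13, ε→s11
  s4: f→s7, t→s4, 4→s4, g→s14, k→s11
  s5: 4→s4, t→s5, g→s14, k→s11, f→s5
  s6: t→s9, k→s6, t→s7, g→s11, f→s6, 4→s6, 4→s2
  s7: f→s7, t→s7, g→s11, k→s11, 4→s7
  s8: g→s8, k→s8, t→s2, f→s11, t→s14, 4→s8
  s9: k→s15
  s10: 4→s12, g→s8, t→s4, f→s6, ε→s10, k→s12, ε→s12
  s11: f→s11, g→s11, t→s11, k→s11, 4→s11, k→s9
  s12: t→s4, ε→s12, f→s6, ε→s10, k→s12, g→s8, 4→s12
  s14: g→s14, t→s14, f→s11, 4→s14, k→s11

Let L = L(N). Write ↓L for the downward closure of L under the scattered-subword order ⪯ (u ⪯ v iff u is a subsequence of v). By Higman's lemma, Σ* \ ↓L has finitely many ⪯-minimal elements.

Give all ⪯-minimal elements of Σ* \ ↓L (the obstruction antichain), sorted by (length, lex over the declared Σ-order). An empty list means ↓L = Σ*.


|Q|=16, |F|=9, |δ|=65 (6 ε).
min D↑ (9 st, q0=0, F={4}): 0:g→1,f→0,t→2,k→0,4→3 1:g→1,f→4,t→5,k→1,4→1 2:g→5,f→2,t→2,k→4,4→6 3:g→1,f→7,t→6,k→3,4→3 4:g→4,f→4,t→4,k→4,4→4 5:g→5,f→4,t→5,k→4,4→5 6:g→5,f→8,t→6,k→4,4→6 7:g→4,f→7,t→8,k→7,4→7 8:g→4,f→8,t→8,k→4,4→8.
'gf': N↓-sim [13, 6, 3] end={s11,s15,s9} — reject; 2/2 single-dels accept.
'tk': N↓-sim [13, 8, 3] end={s11,s15,s9} rej; 2/2 del acc.
'4fg': |S_i|=[13, 11, 6, 3] end={s11,s15,s9} ∉↓L; 3/3 single-dels accept.
3 words, ⪯-incomp.

Antichain: [gf, tk, 4fg].


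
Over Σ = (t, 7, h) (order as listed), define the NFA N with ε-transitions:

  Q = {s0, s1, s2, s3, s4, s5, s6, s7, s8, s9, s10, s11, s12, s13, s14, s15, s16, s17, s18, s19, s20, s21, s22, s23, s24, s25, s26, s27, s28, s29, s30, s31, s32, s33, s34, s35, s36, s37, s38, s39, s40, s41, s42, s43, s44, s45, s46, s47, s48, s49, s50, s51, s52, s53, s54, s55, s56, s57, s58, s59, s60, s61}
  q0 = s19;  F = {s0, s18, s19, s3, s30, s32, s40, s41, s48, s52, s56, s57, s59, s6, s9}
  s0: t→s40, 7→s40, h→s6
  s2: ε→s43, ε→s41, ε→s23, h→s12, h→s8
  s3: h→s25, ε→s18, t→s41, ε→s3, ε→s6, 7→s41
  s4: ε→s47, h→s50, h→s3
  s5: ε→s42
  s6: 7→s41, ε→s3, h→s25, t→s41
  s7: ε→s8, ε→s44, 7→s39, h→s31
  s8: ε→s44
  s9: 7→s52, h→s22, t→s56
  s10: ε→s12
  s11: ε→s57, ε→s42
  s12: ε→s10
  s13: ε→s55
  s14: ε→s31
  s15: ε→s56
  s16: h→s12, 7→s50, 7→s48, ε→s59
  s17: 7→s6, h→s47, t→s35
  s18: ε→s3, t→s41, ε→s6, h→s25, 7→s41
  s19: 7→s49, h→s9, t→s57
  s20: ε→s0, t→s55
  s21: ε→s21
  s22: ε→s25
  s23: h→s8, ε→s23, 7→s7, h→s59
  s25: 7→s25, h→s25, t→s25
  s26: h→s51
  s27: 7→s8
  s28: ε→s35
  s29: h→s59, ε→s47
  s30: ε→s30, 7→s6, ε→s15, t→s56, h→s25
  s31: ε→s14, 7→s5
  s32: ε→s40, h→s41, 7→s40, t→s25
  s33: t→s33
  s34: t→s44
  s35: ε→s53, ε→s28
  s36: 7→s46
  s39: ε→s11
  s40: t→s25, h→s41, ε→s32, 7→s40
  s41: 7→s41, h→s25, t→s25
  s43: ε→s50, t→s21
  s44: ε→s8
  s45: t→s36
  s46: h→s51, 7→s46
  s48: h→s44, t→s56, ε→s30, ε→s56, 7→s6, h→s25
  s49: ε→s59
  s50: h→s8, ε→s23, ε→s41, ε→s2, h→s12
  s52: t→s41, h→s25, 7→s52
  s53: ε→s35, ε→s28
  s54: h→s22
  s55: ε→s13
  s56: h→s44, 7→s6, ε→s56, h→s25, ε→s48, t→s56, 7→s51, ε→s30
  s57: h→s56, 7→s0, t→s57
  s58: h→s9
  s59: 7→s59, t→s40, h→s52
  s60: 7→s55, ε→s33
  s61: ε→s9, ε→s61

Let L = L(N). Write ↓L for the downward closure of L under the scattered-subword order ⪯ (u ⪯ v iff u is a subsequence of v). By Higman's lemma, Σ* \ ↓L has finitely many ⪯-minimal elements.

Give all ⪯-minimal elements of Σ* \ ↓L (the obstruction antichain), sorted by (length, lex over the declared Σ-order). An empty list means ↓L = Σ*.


A = [hh, 7tt, t77t].

|Q|=62, |F|=15, |δ|=136 (53 ε).
min D↑ (11 st, q0=0, F={8}): 0:t→1,7→2,h→3 1:t→1,7→4,h→5 2:t→6,7→2,h→7 3:t→5,7→7,h→8 4:t→6,7→6,h→9 5:t→5,7→9,h→8 6:t→8,7→6,h→10 7:t→10,7→7,h→8 8:t→8,7→8,h→8 9:t→10,7→10,h→8 10:t→8,7→10,h→8.
'hh': |S_i|=[22, 15, 4] end={s22,s25,s44,s8} rej; 2/2 deletions ∈↓L.
'7tt': N↓-sim [22, 12, 4, 1] end={s25} — reject; 3/3 del acc.
't77t': |S_i|=[22, 16, 9, 4, 1] end={s25} rej; 4/4 del acc.
3 obstructions.


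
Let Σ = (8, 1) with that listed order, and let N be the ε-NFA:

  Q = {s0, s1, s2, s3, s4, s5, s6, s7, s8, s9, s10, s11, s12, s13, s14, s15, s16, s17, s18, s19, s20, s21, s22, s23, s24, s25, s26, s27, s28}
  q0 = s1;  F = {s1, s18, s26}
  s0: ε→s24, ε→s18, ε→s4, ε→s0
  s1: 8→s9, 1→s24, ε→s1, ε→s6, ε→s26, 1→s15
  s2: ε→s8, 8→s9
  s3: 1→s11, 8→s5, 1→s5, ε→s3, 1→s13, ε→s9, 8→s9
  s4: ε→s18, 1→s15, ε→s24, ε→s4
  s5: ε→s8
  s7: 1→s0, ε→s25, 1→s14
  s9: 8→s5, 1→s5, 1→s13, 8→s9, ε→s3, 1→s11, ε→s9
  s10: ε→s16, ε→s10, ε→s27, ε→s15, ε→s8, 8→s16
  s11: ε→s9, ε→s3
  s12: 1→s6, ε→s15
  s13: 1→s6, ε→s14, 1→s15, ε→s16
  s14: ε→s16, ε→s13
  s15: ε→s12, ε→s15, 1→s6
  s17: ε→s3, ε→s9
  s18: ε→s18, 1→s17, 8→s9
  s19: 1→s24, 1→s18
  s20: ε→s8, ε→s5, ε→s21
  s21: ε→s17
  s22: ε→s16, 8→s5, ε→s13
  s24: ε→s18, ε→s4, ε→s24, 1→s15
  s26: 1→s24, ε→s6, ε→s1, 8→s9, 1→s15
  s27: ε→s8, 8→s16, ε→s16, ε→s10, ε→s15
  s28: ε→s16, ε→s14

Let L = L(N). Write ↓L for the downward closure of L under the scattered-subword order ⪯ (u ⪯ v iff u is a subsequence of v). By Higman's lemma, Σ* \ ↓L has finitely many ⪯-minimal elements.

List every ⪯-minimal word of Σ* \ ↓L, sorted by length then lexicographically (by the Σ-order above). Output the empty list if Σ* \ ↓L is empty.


|Q|=29, |F|=3, |δ|=83 (51 ε).
min D↑ (3 st, q0=0, F={1}): 0:8→1,1→2 1:8→1,1→1 2:8→1,1→1 (ε-aug+det+¬).
'8': run [17, 11] end={s11,s12,s13,s14,s15,s16,s3,s5,s6,s8,s9} — reject; 1/1 del acc.
'11': |S_i|=[17, 15, 12] end={s11,s12,s13,s14,s15,s16,s17,s3,s5,s6,s8,s9} rej; 2/2 del acc.
2 minimals (antichain).

Antichain: [8, 11].


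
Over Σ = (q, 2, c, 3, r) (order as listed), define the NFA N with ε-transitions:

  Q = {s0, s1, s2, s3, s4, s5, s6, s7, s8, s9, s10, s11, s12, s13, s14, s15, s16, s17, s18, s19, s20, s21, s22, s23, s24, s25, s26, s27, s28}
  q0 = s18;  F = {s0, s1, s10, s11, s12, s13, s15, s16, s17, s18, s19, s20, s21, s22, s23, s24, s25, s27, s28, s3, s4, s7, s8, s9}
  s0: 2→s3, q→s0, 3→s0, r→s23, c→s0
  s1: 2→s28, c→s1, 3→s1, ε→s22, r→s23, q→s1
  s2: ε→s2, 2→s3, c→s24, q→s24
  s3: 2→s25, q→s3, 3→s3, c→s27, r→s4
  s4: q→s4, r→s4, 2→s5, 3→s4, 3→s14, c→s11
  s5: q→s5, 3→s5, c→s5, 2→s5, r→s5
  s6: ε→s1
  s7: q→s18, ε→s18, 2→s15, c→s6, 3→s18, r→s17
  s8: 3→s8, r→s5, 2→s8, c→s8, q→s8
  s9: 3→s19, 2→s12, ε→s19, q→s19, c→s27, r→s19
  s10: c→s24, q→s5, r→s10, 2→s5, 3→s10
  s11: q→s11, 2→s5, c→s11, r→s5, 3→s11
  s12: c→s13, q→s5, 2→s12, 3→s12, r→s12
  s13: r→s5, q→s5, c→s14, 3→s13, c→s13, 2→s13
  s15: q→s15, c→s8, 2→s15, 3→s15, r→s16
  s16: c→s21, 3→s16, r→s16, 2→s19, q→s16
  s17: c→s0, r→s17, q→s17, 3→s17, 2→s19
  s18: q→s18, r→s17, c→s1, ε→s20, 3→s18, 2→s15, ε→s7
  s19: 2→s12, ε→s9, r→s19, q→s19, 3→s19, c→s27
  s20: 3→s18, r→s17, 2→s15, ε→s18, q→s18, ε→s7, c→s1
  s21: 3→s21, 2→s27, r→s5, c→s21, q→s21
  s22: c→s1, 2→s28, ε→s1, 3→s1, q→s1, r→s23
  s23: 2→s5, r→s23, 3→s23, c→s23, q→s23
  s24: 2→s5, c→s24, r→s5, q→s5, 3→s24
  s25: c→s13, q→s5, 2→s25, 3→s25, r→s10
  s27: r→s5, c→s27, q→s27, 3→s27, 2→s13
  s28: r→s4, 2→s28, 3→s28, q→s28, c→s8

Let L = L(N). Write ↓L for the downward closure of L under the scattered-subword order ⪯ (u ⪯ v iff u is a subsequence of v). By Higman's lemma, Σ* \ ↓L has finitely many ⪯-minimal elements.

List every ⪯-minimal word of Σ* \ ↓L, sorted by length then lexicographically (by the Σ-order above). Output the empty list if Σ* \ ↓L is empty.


Antichain: [2cr, cr2, r22q].

|Q|=29, |F|=24, |δ|=141 (11 ε).
min D↑ (21 st, q0=0, F={10}): 0:q→0,2→1,c→2,3→0,r→3 1:q→1,2→1,c→4,3→1,r→5 2:q→2,2→6,c→2,3→2,r→7 3:q→3,2→8,c→9,3→3,r→3 4:q→4,2→4,c→4,3→4,r→10 5:q→5,2→8,c→11,3→5,r→5 6:q→6,2→6,c→4,3→6,r→12 7:q→7,2→10,c→7,3→7,r→7 8:q→8,2→13,c→14,3→8,r→8 9:q→9,2→15,c→9,3→9,r→7 10:q→10,2→10,c→10,3→10,r→10 11:q→11,2→14,c→11,3→11,r→10 12:q→12,2→10,c→16,3→12,r→12 13:q→10,2→13,c→17,3→13,r→13 14:q→14,2→17,c→14,3→14,r→10 15:q→15,2→18,c→14,3→15,r→12 16:q→16,2→10,c→16,3→16,r→10 17:q→10,2→17,c→17,3→17,r→10 18:q→10,2→18,c→17,3→18,r→19 19:q→10,2→10,c→20,3→19,r→19 20:q→10,2→10,c→20,3→20,r→10.
'2cr': run [27, 18, 8, 1] end={s5} rej; 3/3 deletions ∈↓L.
'cr2': N↓-sim [27, 18, 7, 1] end={s5} ∉↓L; 3/3 del acc.
'r22q': run [27, 18, 13, 7, 1] end={s5} rej; 4/4 deletions ∈↓L.
3 minimals (antichain).


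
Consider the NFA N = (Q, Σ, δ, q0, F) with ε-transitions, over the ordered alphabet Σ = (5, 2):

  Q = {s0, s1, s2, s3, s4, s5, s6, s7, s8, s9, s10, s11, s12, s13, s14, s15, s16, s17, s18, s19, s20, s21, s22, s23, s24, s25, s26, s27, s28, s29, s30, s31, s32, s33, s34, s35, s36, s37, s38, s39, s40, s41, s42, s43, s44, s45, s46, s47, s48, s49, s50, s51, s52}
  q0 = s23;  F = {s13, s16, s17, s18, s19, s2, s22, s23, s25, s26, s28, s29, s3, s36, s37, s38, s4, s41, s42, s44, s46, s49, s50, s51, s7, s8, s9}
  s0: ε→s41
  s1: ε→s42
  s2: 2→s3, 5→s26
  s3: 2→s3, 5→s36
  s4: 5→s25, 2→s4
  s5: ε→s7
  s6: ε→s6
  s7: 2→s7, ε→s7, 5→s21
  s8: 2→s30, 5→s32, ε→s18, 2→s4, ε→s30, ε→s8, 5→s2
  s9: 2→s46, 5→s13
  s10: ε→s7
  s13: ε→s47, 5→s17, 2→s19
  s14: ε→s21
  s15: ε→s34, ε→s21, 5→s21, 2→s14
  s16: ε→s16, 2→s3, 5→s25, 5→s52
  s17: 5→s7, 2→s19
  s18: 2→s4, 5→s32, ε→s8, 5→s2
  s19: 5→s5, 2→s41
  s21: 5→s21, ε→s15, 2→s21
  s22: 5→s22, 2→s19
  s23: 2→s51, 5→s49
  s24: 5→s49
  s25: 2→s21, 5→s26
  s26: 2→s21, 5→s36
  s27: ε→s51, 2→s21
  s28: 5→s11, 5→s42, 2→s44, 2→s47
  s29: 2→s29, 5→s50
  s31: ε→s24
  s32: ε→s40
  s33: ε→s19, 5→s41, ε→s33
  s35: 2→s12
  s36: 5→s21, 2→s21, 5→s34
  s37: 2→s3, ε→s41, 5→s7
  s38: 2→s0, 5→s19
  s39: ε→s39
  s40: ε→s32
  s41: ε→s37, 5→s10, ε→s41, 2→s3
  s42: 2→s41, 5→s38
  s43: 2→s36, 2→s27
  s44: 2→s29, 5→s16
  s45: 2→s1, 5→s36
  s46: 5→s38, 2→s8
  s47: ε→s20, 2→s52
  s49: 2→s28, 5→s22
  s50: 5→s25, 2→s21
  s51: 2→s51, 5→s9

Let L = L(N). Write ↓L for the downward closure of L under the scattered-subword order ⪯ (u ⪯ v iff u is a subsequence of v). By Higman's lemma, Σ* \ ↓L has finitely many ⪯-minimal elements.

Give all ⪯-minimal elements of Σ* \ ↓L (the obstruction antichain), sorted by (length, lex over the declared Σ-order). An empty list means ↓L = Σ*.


|Q|=53, |F|=27, |δ|=101 (27 ε).
min D↑ (26 st, q0=0, F={18}): 0:5→1,2→2 1:5→3,2→4 2:5→5,2→2 3:5→3,2→6 4:5→7,2→8 5:5→9,2→10 6:5→11,2→12 7:5→13,2→12 8:5→14,2→15 9:5→16,2→6 10:5→13,2→17 11:5→18,2→11 12:5→11,2→19 13:5→6,2→12 14:5→20,2→19 15:5→21,2→15 16:5→11,2→6 17:5→22,2→23 18:5→18,2→18 19:5→24,2→19 20:5→25,2→18 21:5→20,2→18 22:5→25,2→19 23:5→20,2→23 24:5→18,2→18 25:5→24,2→18 (ε-aug+det+¬).
'55255': |S_i|=[41, 39, 29, 14, 8, 4] end={s14,s15,s21,s34} — reject; 5/5 deletions ∈↓L.
'522552': |S_i|=[41, 39, 34, 27, 16, 8, 4] end={s14,s15,s21,s34} — reject; 6/6 deletions ∈↓L.
'522252': N↓-sim [41, 39, 34, 27, 14, 8, 4] end={s14,s15,s21,s34} ∉↓L; 6/6 deletions ∈↓L.
'255555': |S_i|=[41, 38, 34, 24, 14, 8, 4] end={s14,s15,s21,s34} — reject; 6/6 single-dels accept.
4 minimals (antichain).

A = [55255, 522552, 522252, 255555].
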